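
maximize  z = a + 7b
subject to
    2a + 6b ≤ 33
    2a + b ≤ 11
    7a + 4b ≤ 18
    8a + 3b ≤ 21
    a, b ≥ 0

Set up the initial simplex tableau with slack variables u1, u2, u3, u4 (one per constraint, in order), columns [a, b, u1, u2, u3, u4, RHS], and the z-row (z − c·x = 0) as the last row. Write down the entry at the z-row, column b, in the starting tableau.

-7

The z-row carries the negated objective coefficients: the b entry is -7.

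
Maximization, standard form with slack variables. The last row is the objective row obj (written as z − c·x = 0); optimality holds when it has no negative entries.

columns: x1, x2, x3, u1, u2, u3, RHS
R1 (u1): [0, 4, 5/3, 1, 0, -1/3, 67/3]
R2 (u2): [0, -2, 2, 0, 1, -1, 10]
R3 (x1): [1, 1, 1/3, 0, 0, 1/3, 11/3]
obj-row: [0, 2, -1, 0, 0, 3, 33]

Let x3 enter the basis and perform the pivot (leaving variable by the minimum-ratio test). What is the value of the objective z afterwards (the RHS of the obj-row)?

Ratio test on column x3 — row 1: (67/3)/(5/3) = 67/5; row 2: 10/2 = 5; row 3: (11/3)/(1/3) = 11. Minimum is 5 at row 2 (u2 leaves); pivot element 2.
Pivot on row 2; the obj-row RHS becomes 33 − (-1)·5 = 38.

38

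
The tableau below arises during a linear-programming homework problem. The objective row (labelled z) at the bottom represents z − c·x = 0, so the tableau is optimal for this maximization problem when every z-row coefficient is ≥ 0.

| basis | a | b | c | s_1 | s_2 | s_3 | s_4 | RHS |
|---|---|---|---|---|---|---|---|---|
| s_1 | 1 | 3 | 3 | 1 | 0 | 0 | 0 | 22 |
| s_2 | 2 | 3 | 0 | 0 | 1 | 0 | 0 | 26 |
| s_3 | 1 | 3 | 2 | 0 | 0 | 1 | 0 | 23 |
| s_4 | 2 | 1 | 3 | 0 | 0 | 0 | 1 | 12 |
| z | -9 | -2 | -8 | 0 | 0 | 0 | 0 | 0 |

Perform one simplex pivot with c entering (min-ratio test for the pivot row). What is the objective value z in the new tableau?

32

Ratio test on column c — row 1: 22/3 = 22/3; row 2: entry 0 ≤ 0; row 3: 23/2 = 23/2; row 4: 12/3 = 4. Minimum is 4 at row 4 (s_4 leaves); pivot element 3.
Pivot on row 4; the z-row RHS becomes 0 − (-8)·4 = 32.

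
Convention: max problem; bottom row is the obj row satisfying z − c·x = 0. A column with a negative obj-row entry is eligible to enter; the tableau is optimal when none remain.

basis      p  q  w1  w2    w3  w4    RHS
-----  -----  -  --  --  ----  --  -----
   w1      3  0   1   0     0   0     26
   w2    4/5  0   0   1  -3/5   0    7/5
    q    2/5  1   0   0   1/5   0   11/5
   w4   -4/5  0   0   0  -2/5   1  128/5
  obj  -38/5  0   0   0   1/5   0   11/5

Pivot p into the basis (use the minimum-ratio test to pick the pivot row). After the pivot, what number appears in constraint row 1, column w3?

Ratio test on column p — row 1: 26/3 = 26/3; row 2: (7/5)/(4/5) = 7/4; row 3: (11/5)/(2/5) = 11/2; row 4: entry -4/5 ≤ 0. Minimum is 7/4 at row 2 (w2 leaves); pivot element 4/5.
Divide row 2 by 4/5; eliminate column p from the other rows.
Row 1 update in column w3: 0 − 3·(-3/4) = 9/4.

9/4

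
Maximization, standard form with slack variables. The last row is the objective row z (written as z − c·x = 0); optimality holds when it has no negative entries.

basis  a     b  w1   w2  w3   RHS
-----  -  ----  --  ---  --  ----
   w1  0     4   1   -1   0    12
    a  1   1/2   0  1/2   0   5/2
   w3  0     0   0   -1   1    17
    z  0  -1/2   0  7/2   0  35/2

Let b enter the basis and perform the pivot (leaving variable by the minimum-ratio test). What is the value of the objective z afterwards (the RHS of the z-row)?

19

Ratio test on column b — row 1: 12/4 = 3; row 2: (5/2)/(1/2) = 5; row 3: entry 0 ≤ 0. Minimum is 3 at row 1 (w1 leaves); pivot element 4.
Pivot on row 1; the z-row RHS becomes 35/2 − (-1/2)·3 = 19.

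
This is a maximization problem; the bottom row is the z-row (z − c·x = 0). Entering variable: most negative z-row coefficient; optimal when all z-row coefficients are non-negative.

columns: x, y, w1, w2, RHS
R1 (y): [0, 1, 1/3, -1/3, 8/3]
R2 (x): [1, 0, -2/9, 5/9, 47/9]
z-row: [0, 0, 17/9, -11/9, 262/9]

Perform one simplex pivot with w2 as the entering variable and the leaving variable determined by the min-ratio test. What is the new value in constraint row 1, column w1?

1/5

Ratio test on column w2 — row 1: entry -1/3 ≤ 0; row 2: (47/9)/(5/9) = 47/5. Minimum is 47/5 at row 2 (x leaves); pivot element 5/9.
Divide row 2 by 5/9; eliminate column w2 from the other rows.
Row 1 update in column w1: 1/3 − (-1/3)·(-2/5) = 1/5.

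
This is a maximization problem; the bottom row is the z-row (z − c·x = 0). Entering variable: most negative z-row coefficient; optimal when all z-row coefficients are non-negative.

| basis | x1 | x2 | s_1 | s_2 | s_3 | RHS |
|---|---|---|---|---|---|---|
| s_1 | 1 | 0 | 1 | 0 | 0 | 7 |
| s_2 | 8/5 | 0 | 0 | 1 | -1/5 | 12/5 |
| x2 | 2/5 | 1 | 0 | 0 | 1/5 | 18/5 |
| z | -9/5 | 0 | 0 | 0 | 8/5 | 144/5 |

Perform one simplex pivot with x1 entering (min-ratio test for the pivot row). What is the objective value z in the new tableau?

63/2

Ratio test on column x1 — row 1: 7/1 = 7; row 2: (12/5)/(8/5) = 3/2; row 3: (18/5)/(2/5) = 9. Minimum is 3/2 at row 2 (s_2 leaves); pivot element 8/5.
Pivot on row 2; the z-row RHS becomes 144/5 − (-9/5)·(3/2) = 63/2.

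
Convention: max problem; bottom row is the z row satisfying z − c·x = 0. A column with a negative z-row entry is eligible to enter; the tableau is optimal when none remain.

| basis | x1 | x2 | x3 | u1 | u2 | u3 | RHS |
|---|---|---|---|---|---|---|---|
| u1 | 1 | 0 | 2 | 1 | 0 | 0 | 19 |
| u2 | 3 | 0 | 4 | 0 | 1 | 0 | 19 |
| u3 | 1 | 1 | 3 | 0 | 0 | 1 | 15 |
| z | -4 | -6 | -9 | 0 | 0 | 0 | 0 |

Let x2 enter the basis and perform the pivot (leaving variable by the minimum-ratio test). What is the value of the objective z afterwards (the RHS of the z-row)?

Ratio test on column x2 — row 1: entry 0 ≤ 0; row 2: entry 0 ≤ 0; row 3: 15/1 = 15. Minimum is 15 at row 3 (u3 leaves); pivot element 1.
Pivot on row 3; the z-row RHS becomes 0 − (-6)·15 = 90.

90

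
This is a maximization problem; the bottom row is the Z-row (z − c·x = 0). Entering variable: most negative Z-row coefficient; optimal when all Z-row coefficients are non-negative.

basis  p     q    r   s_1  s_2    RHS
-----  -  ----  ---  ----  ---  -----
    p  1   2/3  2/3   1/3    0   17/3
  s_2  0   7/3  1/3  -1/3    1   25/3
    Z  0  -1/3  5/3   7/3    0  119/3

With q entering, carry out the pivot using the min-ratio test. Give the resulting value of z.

286/7

Ratio test on column q — row 1: (17/3)/(2/3) = 17/2; row 2: (25/3)/(7/3) = 25/7. Minimum is 25/7 at row 2 (s_2 leaves); pivot element 7/3.
Pivot on row 2; the Z-row RHS becomes 119/3 − (-1/3)·(25/7) = 286/7.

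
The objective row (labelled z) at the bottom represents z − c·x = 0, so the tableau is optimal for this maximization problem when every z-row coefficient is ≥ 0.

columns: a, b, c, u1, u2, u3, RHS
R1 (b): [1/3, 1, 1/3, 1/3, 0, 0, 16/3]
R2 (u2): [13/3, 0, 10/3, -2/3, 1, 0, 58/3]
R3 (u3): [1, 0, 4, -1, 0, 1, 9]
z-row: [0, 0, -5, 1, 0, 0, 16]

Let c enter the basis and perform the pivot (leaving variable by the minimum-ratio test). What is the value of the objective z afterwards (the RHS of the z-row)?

Ratio test on column c — row 1: (16/3)/(1/3) = 16; row 2: (58/3)/(10/3) = 29/5; row 3: 9/4 = 9/4. Minimum is 9/4 at row 3 (u3 leaves); pivot element 4.
Pivot on row 3; the z-row RHS becomes 16 − (-5)·(9/4) = 109/4.

109/4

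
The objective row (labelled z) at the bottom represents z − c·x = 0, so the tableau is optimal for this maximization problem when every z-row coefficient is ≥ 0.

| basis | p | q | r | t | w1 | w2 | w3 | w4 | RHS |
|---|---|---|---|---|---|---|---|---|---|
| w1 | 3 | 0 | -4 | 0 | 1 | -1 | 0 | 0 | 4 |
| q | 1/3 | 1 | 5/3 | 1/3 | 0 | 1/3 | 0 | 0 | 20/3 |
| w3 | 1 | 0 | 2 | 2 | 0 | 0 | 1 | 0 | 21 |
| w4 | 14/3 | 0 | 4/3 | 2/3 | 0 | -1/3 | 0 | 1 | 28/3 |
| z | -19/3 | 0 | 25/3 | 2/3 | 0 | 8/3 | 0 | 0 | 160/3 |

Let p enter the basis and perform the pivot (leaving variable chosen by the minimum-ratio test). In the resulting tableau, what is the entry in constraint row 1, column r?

-4/3

Ratio test on column p — row 1: 4/3 = 4/3; row 2: (20/3)/(1/3) = 20; row 3: 21/1 = 21; row 4: (28/3)/(14/3) = 2. Minimum is 4/3 at row 1 (w1 leaves); pivot element 3.
Divide row 1 by 3; eliminate column p from the other rows.
In the new row 1, the r entry is the old entry divided by the pivot: (-4)/3 = -4/3.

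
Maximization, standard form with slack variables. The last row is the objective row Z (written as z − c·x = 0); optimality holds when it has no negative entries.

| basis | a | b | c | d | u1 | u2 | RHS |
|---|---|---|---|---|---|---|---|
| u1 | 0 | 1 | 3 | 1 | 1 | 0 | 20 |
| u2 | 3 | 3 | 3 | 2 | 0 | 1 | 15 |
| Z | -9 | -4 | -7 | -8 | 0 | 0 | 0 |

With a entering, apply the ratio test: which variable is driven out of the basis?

Column a entries and ratios — u1: 0 ≤ 0, skip; u2: 15/3 = 5.
Smallest ratio is 5 in the row of u2, so u2 leaves.

u2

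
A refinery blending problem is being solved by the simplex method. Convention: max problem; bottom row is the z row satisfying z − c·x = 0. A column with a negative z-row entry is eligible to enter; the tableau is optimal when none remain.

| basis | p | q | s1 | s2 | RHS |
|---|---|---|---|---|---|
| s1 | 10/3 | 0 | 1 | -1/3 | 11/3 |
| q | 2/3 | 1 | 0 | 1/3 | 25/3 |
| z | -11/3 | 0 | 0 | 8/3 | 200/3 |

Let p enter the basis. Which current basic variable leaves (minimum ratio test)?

Column p entries and ratios — s1: (11/3)/(10/3) = 11/10; q: (25/3)/(2/3) = 25/2.
Smallest ratio is 11/10 in the row of s1, so s1 leaves.

s1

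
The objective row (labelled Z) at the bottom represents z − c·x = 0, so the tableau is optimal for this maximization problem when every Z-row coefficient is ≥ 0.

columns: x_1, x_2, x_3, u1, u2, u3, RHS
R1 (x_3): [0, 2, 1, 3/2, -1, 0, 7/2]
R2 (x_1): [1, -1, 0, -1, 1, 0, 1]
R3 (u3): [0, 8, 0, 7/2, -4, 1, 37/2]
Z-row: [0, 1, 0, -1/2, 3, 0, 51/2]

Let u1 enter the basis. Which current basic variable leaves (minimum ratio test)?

x_3

Column u1 entries and ratios — x_3: (7/2)/(3/2) = 7/3; x_1: -1 ≤ 0, skip; u3: (37/2)/(7/2) = 37/7.
Smallest ratio is 7/3 in the row of x_3, so x_3 leaves.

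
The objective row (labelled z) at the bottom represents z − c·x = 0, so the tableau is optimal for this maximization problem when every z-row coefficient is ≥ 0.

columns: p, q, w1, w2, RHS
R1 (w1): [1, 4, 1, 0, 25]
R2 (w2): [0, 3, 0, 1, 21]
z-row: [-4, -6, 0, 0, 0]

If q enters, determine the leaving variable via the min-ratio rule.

w1

Column q entries and ratios — w1: 25/4 = 25/4; w2: 21/3 = 7.
Smallest ratio is 25/4 in the row of w1, so w1 leaves.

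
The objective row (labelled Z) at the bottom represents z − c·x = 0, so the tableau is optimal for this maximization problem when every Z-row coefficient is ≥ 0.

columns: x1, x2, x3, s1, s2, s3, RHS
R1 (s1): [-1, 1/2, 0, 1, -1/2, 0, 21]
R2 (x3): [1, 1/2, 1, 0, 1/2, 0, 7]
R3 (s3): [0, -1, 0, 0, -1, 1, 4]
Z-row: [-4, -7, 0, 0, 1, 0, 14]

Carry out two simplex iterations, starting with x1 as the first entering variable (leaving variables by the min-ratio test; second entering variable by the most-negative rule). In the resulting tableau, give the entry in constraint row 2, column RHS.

14

Ratio test on column x1 — row 1: entry -1 ≤ 0; row 2: 7/1 = 7; row 3: entry 0 ≤ 0. Minimum is 7 at row 2 (x3 leaves); pivot element 1.
Divide row 2 by 1; eliminate column x1 from the other rows.
Second iteration: most negative Z-row entry is -5 in column x2, so x2 enters.
Ratio test on column x2 — row 1: 28/1 = 28; row 2: 7/(1/2) = 14; row 3: entry -1 ≤ 0. Minimum is 14 at row 2 (x1 leaves); pivot element 1/2.
Divide row 2 by 1/2; eliminate column x2 from the other rows.
After both pivots, the entry at constraint row 2, column RHS is 14.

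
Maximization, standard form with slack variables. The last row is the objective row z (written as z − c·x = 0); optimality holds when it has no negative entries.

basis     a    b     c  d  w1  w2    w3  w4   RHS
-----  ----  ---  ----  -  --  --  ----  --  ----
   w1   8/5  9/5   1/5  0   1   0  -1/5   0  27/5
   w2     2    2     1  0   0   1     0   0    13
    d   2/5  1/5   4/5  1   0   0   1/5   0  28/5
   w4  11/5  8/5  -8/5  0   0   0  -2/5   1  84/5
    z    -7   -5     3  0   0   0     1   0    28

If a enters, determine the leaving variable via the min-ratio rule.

Column a entries and ratios — w1: (27/5)/(8/5) = 27/8; w2: 13/2 = 13/2; d: (28/5)/(2/5) = 14; w4: (84/5)/(11/5) = 84/11.
Smallest ratio is 27/8 in the row of w1, so w1 leaves.

w1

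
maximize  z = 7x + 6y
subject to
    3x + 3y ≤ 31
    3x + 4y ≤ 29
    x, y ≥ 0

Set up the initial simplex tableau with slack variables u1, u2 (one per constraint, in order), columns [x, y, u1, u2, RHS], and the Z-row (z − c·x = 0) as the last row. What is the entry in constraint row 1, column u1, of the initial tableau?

Slack u1 belongs to constraint 1; its column is the unit vector e_1, so the entry in row 1 is 1.

1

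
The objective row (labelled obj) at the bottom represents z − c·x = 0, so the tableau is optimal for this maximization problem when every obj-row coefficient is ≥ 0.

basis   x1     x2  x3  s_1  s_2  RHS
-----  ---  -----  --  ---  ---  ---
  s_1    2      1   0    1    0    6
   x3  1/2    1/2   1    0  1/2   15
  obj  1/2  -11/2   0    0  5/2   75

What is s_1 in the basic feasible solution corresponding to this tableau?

6

s_1 is basic (row 1); its value is the RHS of that row, 6.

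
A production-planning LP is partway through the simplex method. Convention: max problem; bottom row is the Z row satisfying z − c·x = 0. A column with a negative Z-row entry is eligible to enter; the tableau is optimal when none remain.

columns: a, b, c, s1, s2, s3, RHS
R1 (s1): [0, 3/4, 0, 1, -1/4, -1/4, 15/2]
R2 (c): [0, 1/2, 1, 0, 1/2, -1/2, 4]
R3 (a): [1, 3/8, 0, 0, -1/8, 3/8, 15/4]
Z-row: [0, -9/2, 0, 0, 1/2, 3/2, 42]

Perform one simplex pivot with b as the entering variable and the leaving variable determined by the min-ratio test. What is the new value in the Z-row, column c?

9

Ratio test on column b — row 1: (15/2)/(3/4) = 10; row 2: 4/(1/2) = 8; row 3: (15/4)/(3/8) = 10. Minimum is 8 at row 2 (c leaves); pivot element 1/2.
Divide row 2 by 1/2; eliminate column b from the other rows.
Z-row update in column c: 0 − (-9/2)·2 = 9.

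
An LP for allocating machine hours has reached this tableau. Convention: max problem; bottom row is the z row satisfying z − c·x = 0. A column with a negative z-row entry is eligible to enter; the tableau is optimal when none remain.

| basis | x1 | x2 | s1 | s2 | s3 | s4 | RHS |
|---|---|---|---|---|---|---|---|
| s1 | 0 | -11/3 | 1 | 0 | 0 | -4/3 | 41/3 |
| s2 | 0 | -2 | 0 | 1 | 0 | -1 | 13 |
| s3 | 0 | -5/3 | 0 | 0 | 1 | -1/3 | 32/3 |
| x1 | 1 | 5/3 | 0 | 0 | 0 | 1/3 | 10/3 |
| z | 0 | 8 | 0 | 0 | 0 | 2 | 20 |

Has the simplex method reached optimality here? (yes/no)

Every z-row coefficient is ≥ 0, so the tableau is optimal.

yes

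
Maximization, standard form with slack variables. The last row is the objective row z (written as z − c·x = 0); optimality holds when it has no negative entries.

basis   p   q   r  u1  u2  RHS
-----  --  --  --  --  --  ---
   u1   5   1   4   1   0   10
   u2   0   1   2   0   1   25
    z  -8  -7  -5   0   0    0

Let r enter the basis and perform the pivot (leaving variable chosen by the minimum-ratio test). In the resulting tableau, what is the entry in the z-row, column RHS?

Ratio test on column r — row 1: 10/4 = 5/2; row 2: 25/2 = 25/2. Minimum is 5/2 at row 1 (u1 leaves); pivot element 4.
Divide row 1 by 4; eliminate column r from the other rows.
z-row update in column RHS: 0 − (-5)·(5/2) = 25/2.

25/2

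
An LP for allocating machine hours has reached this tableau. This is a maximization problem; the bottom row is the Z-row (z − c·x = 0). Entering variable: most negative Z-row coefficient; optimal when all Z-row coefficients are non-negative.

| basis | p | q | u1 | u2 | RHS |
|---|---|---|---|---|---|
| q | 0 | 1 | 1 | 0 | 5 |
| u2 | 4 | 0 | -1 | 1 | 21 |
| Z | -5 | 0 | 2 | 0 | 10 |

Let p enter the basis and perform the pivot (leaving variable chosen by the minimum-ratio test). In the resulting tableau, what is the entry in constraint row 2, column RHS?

Ratio test on column p — row 1: entry 0 ≤ 0; row 2: 21/4 = 21/4. Minimum is 21/4 at row 2 (u2 leaves); pivot element 4.
Divide row 2 by 4; eliminate column p from the other rows.
In the new row 2, the RHS entry is the old entry divided by the pivot: 21/4 = 21/4.

21/4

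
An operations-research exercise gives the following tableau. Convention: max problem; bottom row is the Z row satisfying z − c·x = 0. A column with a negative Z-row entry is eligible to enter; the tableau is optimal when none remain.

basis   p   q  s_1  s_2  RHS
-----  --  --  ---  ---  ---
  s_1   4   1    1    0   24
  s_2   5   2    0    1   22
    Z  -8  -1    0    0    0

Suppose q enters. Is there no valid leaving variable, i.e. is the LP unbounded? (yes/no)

no

Column q has positive entries in row(s) 1, 2, so the ratio test bounds it — not unbounded.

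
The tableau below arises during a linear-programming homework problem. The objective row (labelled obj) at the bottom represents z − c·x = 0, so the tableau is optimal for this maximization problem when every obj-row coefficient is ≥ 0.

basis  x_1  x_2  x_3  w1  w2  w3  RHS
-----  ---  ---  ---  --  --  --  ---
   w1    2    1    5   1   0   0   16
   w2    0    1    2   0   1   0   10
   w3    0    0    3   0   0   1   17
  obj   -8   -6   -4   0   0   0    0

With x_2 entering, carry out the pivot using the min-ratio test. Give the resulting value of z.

60

Ratio test on column x_2 — row 1: 16/1 = 16; row 2: 10/1 = 10; row 3: entry 0 ≤ 0. Minimum is 10 at row 2 (w2 leaves); pivot element 1.
Pivot on row 2; the obj-row RHS becomes 0 − (-6)·10 = 60.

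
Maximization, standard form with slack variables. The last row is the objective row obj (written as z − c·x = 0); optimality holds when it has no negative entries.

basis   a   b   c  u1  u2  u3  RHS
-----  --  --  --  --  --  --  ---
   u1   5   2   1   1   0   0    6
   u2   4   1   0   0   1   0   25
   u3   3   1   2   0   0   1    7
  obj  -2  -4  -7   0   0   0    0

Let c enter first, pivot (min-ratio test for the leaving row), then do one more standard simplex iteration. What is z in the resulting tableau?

76/3

Ratio test on column c — row 1: 6/1 = 6; row 2: entry 0 ≤ 0; row 3: 7/2 = 7/2. Minimum is 7/2 at row 3 (u3 leaves); pivot element 2.
Pivot on row 3; the obj-row RHS becomes 0 − (-7)·(7/2) = 49/2.
Next entering variable (most negative obj-row entry -1/2): b.
Ratio test on column b — row 1: (5/2)/(3/2) = 5/3; row 2: 25/1 = 25; row 3: (7/2)/(1/2) = 7. Minimum is 5/3 at row 1 (u1 leaves); pivot element 3/2.
After the second pivot the obj-row RHS is 49/2 − (-1/2)·(5/3) = 76/3.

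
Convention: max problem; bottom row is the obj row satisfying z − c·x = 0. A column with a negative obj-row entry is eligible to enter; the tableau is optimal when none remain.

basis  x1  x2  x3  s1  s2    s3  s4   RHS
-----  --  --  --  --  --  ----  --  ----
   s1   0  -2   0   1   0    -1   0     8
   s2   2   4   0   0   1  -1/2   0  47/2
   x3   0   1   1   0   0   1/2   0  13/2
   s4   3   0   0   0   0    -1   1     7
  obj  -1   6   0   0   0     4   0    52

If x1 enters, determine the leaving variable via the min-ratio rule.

Column x1 entries and ratios — s1: 0 ≤ 0, skip; s2: (47/2)/2 = 47/4; x3: 0 ≤ 0, skip; s4: 7/3 = 7/3.
Smallest ratio is 7/3 in the row of s4, so s4 leaves.

s4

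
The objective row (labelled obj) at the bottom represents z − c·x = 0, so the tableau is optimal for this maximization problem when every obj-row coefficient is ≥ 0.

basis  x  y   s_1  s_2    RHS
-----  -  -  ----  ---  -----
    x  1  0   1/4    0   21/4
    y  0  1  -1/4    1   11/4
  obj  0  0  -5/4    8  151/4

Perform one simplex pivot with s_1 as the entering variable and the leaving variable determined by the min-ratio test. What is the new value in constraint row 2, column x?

Ratio test on column s_1 — row 1: (21/4)/(1/4) = 21; row 2: entry -1/4 ≤ 0. Minimum is 21 at row 1 (x leaves); pivot element 1/4.
Divide row 1 by 1/4; eliminate column s_1 from the other rows.
Row 2 update in column x: 0 − (-1/4)·4 = 1.

1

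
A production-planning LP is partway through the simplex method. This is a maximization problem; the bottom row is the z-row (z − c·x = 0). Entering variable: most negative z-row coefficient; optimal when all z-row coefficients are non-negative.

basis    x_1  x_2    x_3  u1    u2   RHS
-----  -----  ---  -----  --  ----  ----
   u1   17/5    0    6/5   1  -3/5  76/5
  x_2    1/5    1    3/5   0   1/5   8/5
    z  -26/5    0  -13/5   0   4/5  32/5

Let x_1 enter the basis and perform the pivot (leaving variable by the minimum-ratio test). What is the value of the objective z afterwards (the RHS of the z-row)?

504/17

Ratio test on column x_1 — row 1: (76/5)/(17/5) = 76/17; row 2: (8/5)/(1/5) = 8. Minimum is 76/17 at row 1 (u1 leaves); pivot element 17/5.
Pivot on row 1; the z-row RHS becomes 32/5 − (-26/5)·(76/17) = 504/17.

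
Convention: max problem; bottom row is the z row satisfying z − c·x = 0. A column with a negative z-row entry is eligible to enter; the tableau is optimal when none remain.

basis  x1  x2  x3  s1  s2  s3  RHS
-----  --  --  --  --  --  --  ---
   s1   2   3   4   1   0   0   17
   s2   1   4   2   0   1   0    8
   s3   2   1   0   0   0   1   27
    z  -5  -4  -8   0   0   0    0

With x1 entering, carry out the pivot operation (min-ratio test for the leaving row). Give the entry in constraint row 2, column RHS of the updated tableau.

8

Ratio test on column x1 — row 1: 17/2 = 17/2; row 2: 8/1 = 8; row 3: 27/2 = 27/2. Minimum is 8 at row 2 (s2 leaves); pivot element 1.
Divide row 2 by 1; eliminate column x1 from the other rows.
In the new row 2, the RHS entry is the old entry divided by the pivot: 8/1 = 8.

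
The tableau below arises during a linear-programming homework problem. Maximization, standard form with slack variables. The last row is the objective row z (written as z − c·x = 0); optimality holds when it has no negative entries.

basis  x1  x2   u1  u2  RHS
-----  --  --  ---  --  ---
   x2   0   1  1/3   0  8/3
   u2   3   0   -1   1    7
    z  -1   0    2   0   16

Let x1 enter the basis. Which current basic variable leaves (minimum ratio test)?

u2

Column x1 entries and ratios — x2: 0 ≤ 0, skip; u2: 7/3 = 7/3.
Smallest ratio is 7/3 in the row of u2, so u2 leaves.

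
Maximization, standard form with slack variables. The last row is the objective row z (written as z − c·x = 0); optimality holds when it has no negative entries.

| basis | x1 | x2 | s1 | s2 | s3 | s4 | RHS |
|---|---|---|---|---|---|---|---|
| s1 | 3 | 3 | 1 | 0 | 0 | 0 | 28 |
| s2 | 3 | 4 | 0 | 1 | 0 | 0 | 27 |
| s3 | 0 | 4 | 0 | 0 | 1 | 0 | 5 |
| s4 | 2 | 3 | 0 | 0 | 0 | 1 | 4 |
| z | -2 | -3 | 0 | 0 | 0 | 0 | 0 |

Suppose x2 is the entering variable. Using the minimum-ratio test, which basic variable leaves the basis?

s3

Column x2 entries and ratios — s1: 28/3 = 28/3; s2: 27/4 = 27/4; s3: 5/4 = 5/4; s4: 4/3 = 4/3.
Smallest ratio is 5/4 in the row of s3, so s3 leaves.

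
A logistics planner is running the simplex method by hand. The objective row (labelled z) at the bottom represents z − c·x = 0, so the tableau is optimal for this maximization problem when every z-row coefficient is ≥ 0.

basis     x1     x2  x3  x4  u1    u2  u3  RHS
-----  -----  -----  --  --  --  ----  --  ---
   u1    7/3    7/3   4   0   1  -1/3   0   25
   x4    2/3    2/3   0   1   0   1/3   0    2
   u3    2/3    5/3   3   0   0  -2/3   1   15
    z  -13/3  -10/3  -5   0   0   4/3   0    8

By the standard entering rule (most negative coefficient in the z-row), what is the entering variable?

x3

Negative z-row entries: x1: -13/3, x2: -10/3, x3: -5.
The most negative is -5 in column x3, so x3 enters.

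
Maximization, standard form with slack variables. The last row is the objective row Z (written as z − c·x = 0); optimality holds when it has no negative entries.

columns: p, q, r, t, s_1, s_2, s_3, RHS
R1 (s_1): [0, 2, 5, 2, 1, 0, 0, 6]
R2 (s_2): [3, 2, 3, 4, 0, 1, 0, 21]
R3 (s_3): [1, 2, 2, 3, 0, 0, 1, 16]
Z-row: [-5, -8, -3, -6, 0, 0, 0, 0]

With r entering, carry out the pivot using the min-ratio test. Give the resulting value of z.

18/5

Ratio test on column r — row 1: 6/5 = 6/5; row 2: 21/3 = 7; row 3: 16/2 = 8. Minimum is 6/5 at row 1 (s_1 leaves); pivot element 5.
Pivot on row 1; the Z-row RHS becomes 0 − (-3)·(6/5) = 18/5.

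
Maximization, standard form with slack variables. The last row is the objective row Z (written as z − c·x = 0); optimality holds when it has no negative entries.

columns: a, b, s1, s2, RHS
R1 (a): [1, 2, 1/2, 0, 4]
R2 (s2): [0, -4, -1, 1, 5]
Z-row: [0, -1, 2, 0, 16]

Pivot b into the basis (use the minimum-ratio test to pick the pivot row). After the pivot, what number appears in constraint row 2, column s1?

Ratio test on column b — row 1: 4/2 = 2; row 2: entry -4 ≤ 0. Minimum is 2 at row 1 (a leaves); pivot element 2.
Divide row 1 by 2; eliminate column b from the other rows.
Row 2 update in column s1: -1 − (-4)·(1/4) = 0.

0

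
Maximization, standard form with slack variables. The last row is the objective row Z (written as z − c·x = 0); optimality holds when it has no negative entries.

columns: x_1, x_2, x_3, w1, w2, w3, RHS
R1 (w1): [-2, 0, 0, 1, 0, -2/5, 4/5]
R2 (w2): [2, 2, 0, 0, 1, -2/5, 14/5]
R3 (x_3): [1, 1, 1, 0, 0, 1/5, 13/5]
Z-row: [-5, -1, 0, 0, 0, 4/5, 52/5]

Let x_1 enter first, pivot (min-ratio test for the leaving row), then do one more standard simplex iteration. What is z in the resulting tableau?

Ratio test on column x_1 — row 1: entry -2 ≤ 0; row 2: (14/5)/2 = 7/5; row 3: (13/5)/1 = 13/5. Minimum is 7/5 at row 2 (w2 leaves); pivot element 2.
Pivot on row 2; the Z-row RHS becomes 52/5 − (-5)·(7/5) = 87/5.
Next entering variable (most negative Z-row entry -1/5): w3.
Ratio test on column w3 — row 1: entry -4/5 ≤ 0; row 2: entry -1/5 ≤ 0; row 3: (6/5)/(2/5) = 3. Minimum is 3 at row 3 (x_3 leaves); pivot element 2/5.
After the second pivot the Z-row RHS is 87/5 − (-1/5)·3 = 18.

18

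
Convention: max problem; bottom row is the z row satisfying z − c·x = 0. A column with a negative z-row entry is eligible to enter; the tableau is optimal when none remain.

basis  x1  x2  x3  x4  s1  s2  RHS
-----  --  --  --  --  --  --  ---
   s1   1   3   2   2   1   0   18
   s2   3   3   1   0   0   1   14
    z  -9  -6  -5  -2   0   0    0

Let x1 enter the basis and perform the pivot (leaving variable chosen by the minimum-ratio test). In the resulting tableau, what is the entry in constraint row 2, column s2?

Ratio test on column x1 — row 1: 18/1 = 18; row 2: 14/3 = 14/3. Minimum is 14/3 at row 2 (s2 leaves); pivot element 3.
Divide row 2 by 3; eliminate column x1 from the other rows.
In the new row 2, the s2 entry is the old entry divided by the pivot: 1/3 = 1/3.

1/3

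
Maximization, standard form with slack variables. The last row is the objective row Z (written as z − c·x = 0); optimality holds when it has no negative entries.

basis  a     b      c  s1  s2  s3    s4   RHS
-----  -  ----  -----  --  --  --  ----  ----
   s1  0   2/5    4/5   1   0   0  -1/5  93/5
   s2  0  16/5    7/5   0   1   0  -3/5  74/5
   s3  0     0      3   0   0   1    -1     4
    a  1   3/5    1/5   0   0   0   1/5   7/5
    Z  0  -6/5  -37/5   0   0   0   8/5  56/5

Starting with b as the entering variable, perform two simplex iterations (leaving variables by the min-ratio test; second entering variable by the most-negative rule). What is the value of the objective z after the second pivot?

70/3

Ratio test on column b — row 1: (93/5)/(2/5) = 93/2; row 2: (74/5)/(16/5) = 37/8; row 3: entry 0 ≤ 0; row 4: (7/5)/(3/5) = 7/3. Minimum is 7/3 at row 4 (a leaves); pivot element 3/5.
Pivot on row 4; the Z-row RHS becomes 56/5 − (-6/5)·(7/3) = 14.
Next entering variable (most negative Z-row entry -7): c.
Ratio test on column c — row 1: (53/3)/(2/3) = 53/2; row 2: (22/3)/(1/3) = 22; row 3: 4/3 = 4/3; row 4: (7/3)/(1/3) = 7. Minimum is 4/3 at row 3 (s3 leaves); pivot element 3.
After the second pivot the Z-row RHS is 14 − (-7)·(4/3) = 70/3.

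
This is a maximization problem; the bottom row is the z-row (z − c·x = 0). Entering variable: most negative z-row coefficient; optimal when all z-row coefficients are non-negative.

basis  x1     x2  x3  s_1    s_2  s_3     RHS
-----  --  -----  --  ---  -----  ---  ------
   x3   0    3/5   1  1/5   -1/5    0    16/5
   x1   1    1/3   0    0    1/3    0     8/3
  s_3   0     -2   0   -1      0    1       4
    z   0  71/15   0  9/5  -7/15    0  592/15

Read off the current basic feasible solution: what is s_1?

0

s_1 is not in the basis, so in the current basic feasible solution s_1 = 0.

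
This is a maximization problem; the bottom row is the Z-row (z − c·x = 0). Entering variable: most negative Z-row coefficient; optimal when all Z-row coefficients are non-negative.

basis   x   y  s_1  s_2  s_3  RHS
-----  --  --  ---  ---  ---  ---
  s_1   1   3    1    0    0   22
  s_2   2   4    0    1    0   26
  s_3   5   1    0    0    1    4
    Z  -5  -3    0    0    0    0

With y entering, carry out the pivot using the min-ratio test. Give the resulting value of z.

12

Ratio test on column y — row 1: 22/3 = 22/3; row 2: 26/4 = 13/2; row 3: 4/1 = 4. Minimum is 4 at row 3 (s_3 leaves); pivot element 1.
Pivot on row 3; the Z-row RHS becomes 0 − (-3)·4 = 12.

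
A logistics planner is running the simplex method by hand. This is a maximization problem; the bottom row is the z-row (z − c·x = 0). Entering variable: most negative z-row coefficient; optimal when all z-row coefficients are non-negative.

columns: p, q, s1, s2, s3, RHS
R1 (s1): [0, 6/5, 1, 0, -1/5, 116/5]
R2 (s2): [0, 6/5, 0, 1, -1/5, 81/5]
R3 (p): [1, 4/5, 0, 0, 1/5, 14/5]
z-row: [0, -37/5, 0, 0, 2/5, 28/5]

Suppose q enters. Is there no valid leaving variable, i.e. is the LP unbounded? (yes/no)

no

Column q has positive entries in row(s) 1, 2, 3, so the ratio test bounds it — not unbounded.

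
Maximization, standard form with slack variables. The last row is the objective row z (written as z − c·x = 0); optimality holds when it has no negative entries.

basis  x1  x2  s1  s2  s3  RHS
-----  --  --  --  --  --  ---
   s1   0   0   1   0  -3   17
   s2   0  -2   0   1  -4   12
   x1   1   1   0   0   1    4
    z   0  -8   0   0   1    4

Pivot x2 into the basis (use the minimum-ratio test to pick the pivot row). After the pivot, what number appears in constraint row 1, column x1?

Ratio test on column x2 — row 1: entry 0 ≤ 0; row 2: entry -2 ≤ 0; row 3: 4/1 = 4. Minimum is 4 at row 3 (x1 leaves); pivot element 1.
Divide row 3 by 1; eliminate column x2 from the other rows.
Row 1 update in column x1: 0 − 0·1 = 0.

0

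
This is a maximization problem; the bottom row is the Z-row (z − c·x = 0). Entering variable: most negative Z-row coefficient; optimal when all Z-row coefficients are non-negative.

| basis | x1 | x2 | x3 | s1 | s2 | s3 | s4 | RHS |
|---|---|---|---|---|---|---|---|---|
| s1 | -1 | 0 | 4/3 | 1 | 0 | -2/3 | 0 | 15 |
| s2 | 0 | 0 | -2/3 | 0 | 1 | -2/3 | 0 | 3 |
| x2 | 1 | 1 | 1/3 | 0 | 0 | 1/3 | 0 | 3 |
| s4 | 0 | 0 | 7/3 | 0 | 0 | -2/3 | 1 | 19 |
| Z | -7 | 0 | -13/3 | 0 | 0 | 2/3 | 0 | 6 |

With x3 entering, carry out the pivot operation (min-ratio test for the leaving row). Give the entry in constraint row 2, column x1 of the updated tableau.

0

Ratio test on column x3 — row 1: 15/(4/3) = 45/4; row 2: entry -2/3 ≤ 0; row 3: 3/(1/3) = 9; row 4: 19/(7/3) = 57/7. Minimum is 57/7 at row 4 (s4 leaves); pivot element 7/3.
Divide row 4 by 7/3; eliminate column x3 from the other rows.
Row 2 update in column x1: 0 − (-2/3)·0 = 0.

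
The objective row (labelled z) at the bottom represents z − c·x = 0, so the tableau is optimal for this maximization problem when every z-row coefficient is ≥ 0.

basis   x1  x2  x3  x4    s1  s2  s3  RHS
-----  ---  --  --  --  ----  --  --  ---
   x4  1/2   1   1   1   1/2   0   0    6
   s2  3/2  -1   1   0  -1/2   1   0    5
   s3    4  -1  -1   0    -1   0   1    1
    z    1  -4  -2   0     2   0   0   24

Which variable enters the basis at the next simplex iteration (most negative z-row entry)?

Negative z-row entries: x2: -4, x3: -2.
The most negative is -4 in column x2, so x2 enters.

x2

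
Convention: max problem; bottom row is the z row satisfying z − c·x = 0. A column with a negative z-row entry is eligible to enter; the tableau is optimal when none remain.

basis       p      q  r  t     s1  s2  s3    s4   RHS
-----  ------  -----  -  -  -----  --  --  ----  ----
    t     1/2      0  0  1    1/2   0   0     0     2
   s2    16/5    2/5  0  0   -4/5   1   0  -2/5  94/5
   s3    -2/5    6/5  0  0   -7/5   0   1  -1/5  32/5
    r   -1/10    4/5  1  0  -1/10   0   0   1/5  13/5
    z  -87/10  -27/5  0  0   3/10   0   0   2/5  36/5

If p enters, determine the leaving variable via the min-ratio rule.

t

Column p entries and ratios — t: 2/(1/2) = 4; s2: (94/5)/(16/5) = 47/8; s3: -2/5 ≤ 0, skip; r: -1/10 ≤ 0, skip.
Smallest ratio is 4 in the row of t, so t leaves.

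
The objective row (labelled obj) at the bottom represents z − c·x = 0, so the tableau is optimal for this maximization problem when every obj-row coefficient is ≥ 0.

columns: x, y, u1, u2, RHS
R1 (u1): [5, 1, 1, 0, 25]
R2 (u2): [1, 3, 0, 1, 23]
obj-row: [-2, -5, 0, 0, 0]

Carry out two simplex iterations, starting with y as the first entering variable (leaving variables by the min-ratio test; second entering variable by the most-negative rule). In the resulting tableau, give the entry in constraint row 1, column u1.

3/14

Ratio test on column y — row 1: 25/1 = 25; row 2: 23/3 = 23/3. Minimum is 23/3 at row 2 (u2 leaves); pivot element 3.
Divide row 2 by 3; eliminate column y from the other rows.
Second iteration: most negative obj-row entry is -1/3 in column x, so x enters.
Ratio test on column x — row 1: (52/3)/(14/3) = 26/7; row 2: (23/3)/(1/3) = 23. Minimum is 26/7 at row 1 (u1 leaves); pivot element 14/3.
Divide row 1 by 14/3; eliminate column x from the other rows.
After both pivots, the entry at constraint row 1, column u1 is 3/14.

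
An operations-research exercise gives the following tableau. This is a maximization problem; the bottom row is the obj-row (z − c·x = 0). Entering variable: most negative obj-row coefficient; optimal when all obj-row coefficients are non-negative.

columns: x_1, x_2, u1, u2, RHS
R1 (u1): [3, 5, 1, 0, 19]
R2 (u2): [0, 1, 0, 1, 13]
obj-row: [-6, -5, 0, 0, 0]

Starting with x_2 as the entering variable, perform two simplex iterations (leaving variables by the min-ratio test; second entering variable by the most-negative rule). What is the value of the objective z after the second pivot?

38

Ratio test on column x_2 — row 1: 19/5 = 19/5; row 2: 13/1 = 13. Minimum is 19/5 at row 1 (u1 leaves); pivot element 5.
Pivot on row 1; the obj-row RHS becomes 0 − (-5)·(19/5) = 19.
Next entering variable (most negative obj-row entry -3): x_1.
Ratio test on column x_1 — row 1: (19/5)/(3/5) = 19/3; row 2: entry -3/5 ≤ 0. Minimum is 19/3 at row 1 (x_2 leaves); pivot element 3/5.
After the second pivot the obj-row RHS is 19 − (-3)·(19/3) = 38.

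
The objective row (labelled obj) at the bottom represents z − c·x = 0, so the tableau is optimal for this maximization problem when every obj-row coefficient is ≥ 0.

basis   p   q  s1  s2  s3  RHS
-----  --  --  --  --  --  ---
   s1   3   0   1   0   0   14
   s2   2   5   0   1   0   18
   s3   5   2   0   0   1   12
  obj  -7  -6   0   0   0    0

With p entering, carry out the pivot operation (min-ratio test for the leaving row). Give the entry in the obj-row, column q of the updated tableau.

-16/5

Ratio test on column p — row 1: 14/3 = 14/3; row 2: 18/2 = 9; row 3: 12/5 = 12/5. Minimum is 12/5 at row 3 (s3 leaves); pivot element 5.
Divide row 3 by 5; eliminate column p from the other rows.
obj-row update in column q: -6 − (-7)·(2/5) = -16/5.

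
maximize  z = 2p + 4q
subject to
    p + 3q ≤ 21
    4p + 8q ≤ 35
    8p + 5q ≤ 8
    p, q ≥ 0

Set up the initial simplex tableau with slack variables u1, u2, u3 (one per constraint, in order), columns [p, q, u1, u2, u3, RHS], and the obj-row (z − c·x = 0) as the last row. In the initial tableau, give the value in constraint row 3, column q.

Constraint 3 has coefficient 5 on q.

5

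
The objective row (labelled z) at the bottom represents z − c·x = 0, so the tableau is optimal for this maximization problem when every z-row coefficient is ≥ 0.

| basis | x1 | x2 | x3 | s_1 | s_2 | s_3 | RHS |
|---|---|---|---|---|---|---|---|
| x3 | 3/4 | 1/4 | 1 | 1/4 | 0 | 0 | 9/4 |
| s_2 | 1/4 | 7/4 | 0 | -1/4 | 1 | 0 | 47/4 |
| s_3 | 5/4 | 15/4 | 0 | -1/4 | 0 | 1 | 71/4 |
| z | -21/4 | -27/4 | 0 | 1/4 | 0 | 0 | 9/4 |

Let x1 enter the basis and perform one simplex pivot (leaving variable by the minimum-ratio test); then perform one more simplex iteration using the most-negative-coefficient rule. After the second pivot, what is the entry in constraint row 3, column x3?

Ratio test on column x1 — row 1: (9/4)/(3/4) = 3; row 2: (47/4)/(1/4) = 47; row 3: (71/4)/(5/4) = 71/5. Minimum is 3 at row 1 (x3 leaves); pivot element 3/4.
Divide row 1 by 3/4; eliminate column x1 from the other rows.
Second iteration: most negative z-row entry is -5 in column x2, so x2 enters.
Ratio test on column x2 — row 1: 3/(1/3) = 9; row 2: 11/(5/3) = 33/5; row 3: 14/(10/3) = 21/5. Minimum is 21/5 at row 3 (s_3 leaves); pivot element 10/3.
Divide row 3 by 10/3; eliminate column x2 from the other rows.
After both pivots, the entry at constraint row 3, column x3 is -1/2.

-1/2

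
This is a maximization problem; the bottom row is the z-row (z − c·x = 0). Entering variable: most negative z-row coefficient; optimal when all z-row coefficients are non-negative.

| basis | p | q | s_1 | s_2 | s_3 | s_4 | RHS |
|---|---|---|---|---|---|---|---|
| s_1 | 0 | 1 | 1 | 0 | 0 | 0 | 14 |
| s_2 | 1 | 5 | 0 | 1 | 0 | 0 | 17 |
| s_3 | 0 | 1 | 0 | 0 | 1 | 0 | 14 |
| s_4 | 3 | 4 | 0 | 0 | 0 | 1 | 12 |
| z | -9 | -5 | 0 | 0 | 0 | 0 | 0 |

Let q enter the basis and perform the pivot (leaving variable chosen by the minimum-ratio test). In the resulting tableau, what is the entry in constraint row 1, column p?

Ratio test on column q — row 1: 14/1 = 14; row 2: 17/5 = 17/5; row 3: 14/1 = 14; row 4: 12/4 = 3. Minimum is 3 at row 4 (s_4 leaves); pivot element 4.
Divide row 4 by 4; eliminate column q from the other rows.
Row 1 update in column p: 0 − 1·(3/4) = -3/4.

-3/4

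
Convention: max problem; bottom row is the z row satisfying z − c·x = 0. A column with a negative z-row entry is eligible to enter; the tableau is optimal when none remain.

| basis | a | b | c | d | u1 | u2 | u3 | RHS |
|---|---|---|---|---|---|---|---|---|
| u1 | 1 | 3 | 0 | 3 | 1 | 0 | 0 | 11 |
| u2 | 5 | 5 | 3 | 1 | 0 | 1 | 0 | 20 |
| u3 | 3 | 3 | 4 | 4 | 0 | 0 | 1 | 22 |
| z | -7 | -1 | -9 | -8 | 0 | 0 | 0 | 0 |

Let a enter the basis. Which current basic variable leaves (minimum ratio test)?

Column a entries and ratios — u1: 11/1 = 11; u2: 20/5 = 4; u3: 22/3 = 22/3.
Smallest ratio is 4 in the row of u2, so u2 leaves.

u2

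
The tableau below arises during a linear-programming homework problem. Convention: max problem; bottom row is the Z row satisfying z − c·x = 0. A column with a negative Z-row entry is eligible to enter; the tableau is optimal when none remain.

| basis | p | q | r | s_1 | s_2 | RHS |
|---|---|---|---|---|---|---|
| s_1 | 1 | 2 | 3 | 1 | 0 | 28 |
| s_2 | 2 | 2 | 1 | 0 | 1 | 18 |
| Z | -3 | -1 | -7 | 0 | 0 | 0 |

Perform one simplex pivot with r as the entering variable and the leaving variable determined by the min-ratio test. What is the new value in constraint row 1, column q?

Ratio test on column r — row 1: 28/3 = 28/3; row 2: 18/1 = 18. Minimum is 28/3 at row 1 (s_1 leaves); pivot element 3.
Divide row 1 by 3; eliminate column r from the other rows.
In the new row 1, the q entry is the old entry divided by the pivot: 2/3 = 2/3.

2/3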